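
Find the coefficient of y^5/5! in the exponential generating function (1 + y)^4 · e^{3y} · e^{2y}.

The EGF product rule gives c_5 = Σ_{k_1+k_2+k_3=5} C(5; k_1,k_2,k_3) · ∏ g_i(k_i), where (1+y)^4 gives the falling factorial (4)_k; e^{3y} gives (3)^k; e^{2y} gives (2)^k.
g_1(k) for k = 0…5: 1, 4, 12, 24, 24, 0.
g_2(k) for k = 0…5: 1, 3, 9, 27, 81, 243.
g_3(k) for k = 0…5: 1, 2, 4, 8, 16, 32.
First combine the last two factors: h(k) = Σ_j C(k,j)·g_2(j)·g_3(k−j) for k = 0…5: 1, 5, 25, 125, 625, 3125.
c_5 = Σ_k C(5,k)·g_1(k)·h(5−k) = 1·1·3125 + 5·4·625 + 10·12·125 + 10·24·25 + 5·24·5 = 3125 + 12500 + 15000 + 6000 + 600 = 37225.

37225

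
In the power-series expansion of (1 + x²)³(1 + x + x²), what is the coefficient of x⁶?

(1 + x²)³ has coefficients 1,0,3,0,3,0,1 for degrees 0…6.
(1 + x + x²) has coefficients 1,1,1,0,0,0,0 for degrees 0…6.
[x⁶] = 1·0 + 3·0 + 3·1 + 1·1 = 4.

4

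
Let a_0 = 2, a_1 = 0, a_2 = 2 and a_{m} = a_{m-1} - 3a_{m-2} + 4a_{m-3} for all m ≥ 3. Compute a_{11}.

The ordinary generating function has denominator 1 - q + 3q^2 - 4q^3.
Iterating the recurrence: a_0,…,a_{11} = 2, 0, 2, 10, 4, -18, 10, 80, -22, -222, 164, 742.

742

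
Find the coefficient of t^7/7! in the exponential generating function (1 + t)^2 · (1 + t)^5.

5040

The EGF product rule gives c_7 = Σ_{k_1+k_2=7} C(7; k_1,k_2) · ∏ g_i(k_i), where (1+t)^2 gives the falling factorial (2)_k; (1+t)^5 gives the falling factorial (5)_k.
g_1(k) for k = 0…7: 1, 2, 2, 0, 0, 0, 0, 0.
g_2(k) for k = 0…7: 1, 5, 20, 60, 120, 120, 0, 0.
c_7 = Σ_k C(7,k)·g_1(k)·g_2(7−k) = 21·2·120 = 5040.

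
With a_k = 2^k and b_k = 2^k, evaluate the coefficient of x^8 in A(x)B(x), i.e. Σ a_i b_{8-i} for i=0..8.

2304

The convolution is the x^8 coefficient of A(x)B(x).
Σ = 1·256 + 2·128 + 4·64 + 8·32 + 16·16 + 32·8 + 64·4 + 128·2 + 256·1 = 2304.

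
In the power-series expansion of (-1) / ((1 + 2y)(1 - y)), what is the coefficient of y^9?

341

Partial fractions give a closed form: a_n = (-2/3)·(-2)^n + (-1/3)·1^n.
At n = 9: a_9 = 341.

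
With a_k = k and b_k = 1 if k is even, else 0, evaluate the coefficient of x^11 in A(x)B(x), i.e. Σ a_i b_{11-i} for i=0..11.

36

Write out a_i and b_{11-i} for i = 0,…,11 and sum the products.
Σ = 0·0 + 1·1 + 2·0 + 3·1 + 4·0 + 5·1 + 6·0 + 7·1 + 8·0 + 9·1 + 10·0 + 11·1 = 36.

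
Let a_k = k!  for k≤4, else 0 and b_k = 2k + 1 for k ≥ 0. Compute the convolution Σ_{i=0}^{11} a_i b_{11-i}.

544

The convolution is the x^11 coefficient of A(x)B(x).
Σ = 1·23 + 1·21 + 2·19 + 6·17 + 24·15 + 0·13 + 0·11 + 0·9 + 0·7 + 0·5 + 0·3 + 0·1 = 544.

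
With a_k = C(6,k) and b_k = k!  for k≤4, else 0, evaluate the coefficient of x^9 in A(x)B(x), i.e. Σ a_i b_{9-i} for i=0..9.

This is [x^9] in the product of the two ordinary generating functions.
Σ = 1·0 + 6·0 + 15·0 + 20·0 + 15·0 + 6·24 + 1·6 + 0·2 + 0·1 + 0·1 = 150.

150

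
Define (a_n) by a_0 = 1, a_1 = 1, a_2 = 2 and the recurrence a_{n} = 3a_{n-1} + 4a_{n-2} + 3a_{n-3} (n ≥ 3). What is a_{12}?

4348358

The ordinary generating function has denominator 1 - 3y - 4y^2 - 3y^3.
Iterating the recurrence: a_0,…,a_{12} = 1, 1, 2, 13, 50, 208, 863, 3571, 14789, 61240, 253589, 1050094, 4348358.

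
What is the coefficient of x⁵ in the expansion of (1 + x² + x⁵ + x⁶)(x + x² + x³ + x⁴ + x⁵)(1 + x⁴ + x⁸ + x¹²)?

3

(1 + x² + x⁵ + x⁶) has coefficients 1,0,1,0,0,1 for degrees 0…5.
(x + x² + x³ + x⁴ + x⁵) has coefficients 0,1,1,1,1,1 for degrees 0…5.
Finally multiplying by (1 + x⁴ + x⁸ + x¹²), the product of all factors after the first has coefficients 0,1,1,1,1,2 for degrees 0…5.
[x⁵] = 1·2 + 1·1 + 1·0 = 3.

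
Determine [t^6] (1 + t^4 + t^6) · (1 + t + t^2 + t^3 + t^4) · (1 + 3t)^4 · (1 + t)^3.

2061

(1 + t^4 + t^6) has coefficients 1,0,0,0,1,0,1 for degrees 0…6.
(1 + t + t^2 + t^3 + t^4) has coefficients 1,1,1,1,1,0,0 for degrees 0…6.
Multiplying by (1 + 3t)^4 gives running coefficients 1,13,67,175,256,255,243 for degrees 0…6.
Finally multiplying by (1 + t)^3, the product of all factors after the first has coefficients 1,16,109,416,995,1615,1951 for degrees 0…6.
[t^6] = 1·1951 + 1·109 + 1·1 = 2061.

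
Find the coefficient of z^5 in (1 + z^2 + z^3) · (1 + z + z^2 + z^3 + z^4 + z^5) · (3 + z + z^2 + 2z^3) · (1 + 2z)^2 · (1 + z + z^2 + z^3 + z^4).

(1 + z^2 + z^3) has coefficients 1,0,1,1 for degrees 0…3.
(1 + z + z^2 + z^3 + z^4 + z^5) has coefficients 1,1,1,1,1,1 for degrees 0…5.
Multiplying by (3 + z + z^2 + 2z^3) gives running coefficients 3,4,5,7,7,7 for degrees 0…5.
Multiplying by (1 + 2z)^2 gives running coefficients 3,16,33,43,55,63 for degrees 0…5.
Finally multiplying by (1 + z + z^2 + z^3 + z^4), the product of all factors after the first has coefficients 3,19,52,95,150,210 for degrees 0…5.
[z^5] = 1·210 + 1·95 + 1·52 = 357.

357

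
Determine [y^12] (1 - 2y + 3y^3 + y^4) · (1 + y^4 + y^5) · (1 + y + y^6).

(1 - 2y + 3y^3 + y^4) has coefficients 1,-2,0,3,1 for degrees 0…4.
(1 + y^4 + y^5) has coefficients 1,0,0,0,1,1,0,0,0,0,0,0,0 for degrees 0…12.
Finally multiplying by (1 + y + y^6), the product of all factors after the first has coefficients 1,1,0,0,1,2,2,0,0,0,1,1,0 for degrees 0…12.
[y^12] = 1·0 − 2·1 + 3·0 + 1·0 = -2.

-2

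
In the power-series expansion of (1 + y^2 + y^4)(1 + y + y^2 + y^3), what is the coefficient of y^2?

2

(1 + y^2 + y^4) has coefficients 1,0,1 for degrees 0…2.
(1 + y + y^2 + y^3) has coefficients 1,1,1 for degrees 0…2.
[y^2] = 1·1 + 1·1 = 2.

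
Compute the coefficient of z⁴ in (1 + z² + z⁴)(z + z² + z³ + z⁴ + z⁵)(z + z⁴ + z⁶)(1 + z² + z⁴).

(1 + z² + z⁴) has coefficients 1,0,1,0,1 for degrees 0…4.
(z + z² + z³ + z⁴ + z⁵) has coefficients 0,1,1,1,1 for degrees 0…4.
Multiplying by (z + z⁴ + z⁶) gives running coefficients 0,0,1,1,1 for degrees 0…4.
Finally multiplying by (1 + z² + z⁴), the product of all factors after the first has coefficients 0,0,1,1,2 for degrees 0…4.
[z⁴] = 1·2 + 1·1 + 1·0 = 3.

3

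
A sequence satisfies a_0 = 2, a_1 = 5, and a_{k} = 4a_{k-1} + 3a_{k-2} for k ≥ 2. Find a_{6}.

The ordinary generating function has denominator 1 - 4z - 3z^2.
Iterating the recurrence: a_0,…,a_{6} = 2, 5, 26, 119, 554, 2573, 11954.

11954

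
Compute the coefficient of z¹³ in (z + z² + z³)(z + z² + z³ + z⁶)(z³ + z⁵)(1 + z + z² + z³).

8

(z + z² + z³) has coefficients 0,1,1,1 for degrees 0…3.
(z + z² + z³ + z⁶) has coefficients 0,1,1,1,0,0,1,0,0,0,0,0,0,0 for degrees 0…13.
Multiplying by (z³ + z⁵) gives running coefficients 0,0,0,0,1,1,2,1,1,1,0,1,0,0 for degrees 0…13.
Finally multiplying by (1 + z + z² + z³), the product of all factors after the first has coefficients 0,0,0,0,1,2,4,5,5,5,3,3,2,1 for degrees 0…13.
[z¹³] = 1·2 + 1·3 + 1·3 = 8.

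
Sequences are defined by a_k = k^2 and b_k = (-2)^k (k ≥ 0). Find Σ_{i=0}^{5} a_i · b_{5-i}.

13

Write out a_i and b_{5-i} for i = 0,…,5 and sum the products.
Σ = 0·(-32) + 1·16 + 4·(-8) + 9·4 + 16·(-2) + 25·1 = 13.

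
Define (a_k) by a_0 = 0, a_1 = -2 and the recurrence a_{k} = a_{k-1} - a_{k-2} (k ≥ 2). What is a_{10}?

The ordinary generating function has denominator 1 - q + q^2.
Iterating the recurrence: a_0,…,a_{10} = 0, -2, -2, 0, 2, 2, 0, -2, -2, 0, 2.

2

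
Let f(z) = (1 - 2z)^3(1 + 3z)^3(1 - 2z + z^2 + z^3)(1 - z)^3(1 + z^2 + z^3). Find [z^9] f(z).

4056

(1 - 2z)^3 has coefficients 1,-6,12,-8 for degrees 0…3.
(1 + 3z)^3 has coefficients 1,9,27,27,0,0,0,0,0,0 for degrees 0…9.
Multiplying by (1 - 2z + z^2 + z^3) gives running coefficients 1,7,10,-17,-18,54,27,0,0,0 for degrees 0…9.
Multiplying by (1 - z)^3 gives running coefficients 1,4,-8,-27,56,47,-172,99,27,-27 for degrees 0…9.
Finally multiplying by (1 + z^2 + z^3), the product of all factors after the first has coefficients 1,4,-7,-22,52,12,-143,202,-98,-100 for degrees 0…9.
[z^9] = 1·(-100) − 6·(-98) + 12·202 − 8·(-143) = 4056.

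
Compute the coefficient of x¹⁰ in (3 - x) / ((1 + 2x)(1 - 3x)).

The denominator gives the recurrence a_n = a_(n−1) + 6a_(n−2) for n ≥ 3; the numerator fixes a_0 = 3, a_1 = 2, a_2 = 20.
Iterating: 3, 2, 20, 32, 152, 344, 1256, 3320, 10856, 30776, 95912, so a_10 = 95912.

95912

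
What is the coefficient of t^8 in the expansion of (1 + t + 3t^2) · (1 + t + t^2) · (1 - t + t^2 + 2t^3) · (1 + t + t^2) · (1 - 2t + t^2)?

-9

(1 + t + 3t^2) has coefficients 1,1,3 for degrees 0…2.
(1 + t + t^2) has coefficients 1,1,1,0,0,0,0,0,0 for degrees 0…8.
Multiplying by (1 - t + t^2 + 2t^3) gives running coefficients 1,0,1,2,3,2,0,0,0 for degrees 0…8.
Multiplying by (1 + t + t^2) gives running coefficients 1,1,2,3,6,7,5,2,0 for degrees 0…8.
Finally multiplying by (1 - 2t + t^2), the product of all factors after the first has coefficients 1,-1,1,0,2,-2,-3,-1,1 for degrees 0…8.
[t^8] = 1·1 + 1·(-1) + 3·(-3) = -9.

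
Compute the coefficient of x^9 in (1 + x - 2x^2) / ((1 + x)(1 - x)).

The denominator gives the recurrence a_n = a_(n−2) for n ≥ 3; the numerator fixes a_0 = 1, a_1 = 1, a_2 = -1.
Iterating: 1, 1, -1, 1, -1, 1, -1, 1, -1, 1, so a_9 = 1.

1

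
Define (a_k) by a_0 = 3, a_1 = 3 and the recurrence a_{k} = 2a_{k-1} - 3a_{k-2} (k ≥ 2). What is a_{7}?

129

The ordinary generating function has denominator 1 - 2z + 3z^2.
Iterating the recurrence: a_0,…,a_{7} = 3, 3, -3, -15, -21, 3, 69, 129.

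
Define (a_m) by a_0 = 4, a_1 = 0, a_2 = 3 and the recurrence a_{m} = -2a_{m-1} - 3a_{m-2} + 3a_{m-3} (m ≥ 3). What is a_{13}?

-6051

The ordinary generating function has denominator 1 + 2z + 3z^2 - 3z^3.
Iterating the recurrence: a_0,…,a_{13} = 4, 0, 3, 6, -21, 33, 15, -192, 438, -255, -1380, 4839, -6303, -6051.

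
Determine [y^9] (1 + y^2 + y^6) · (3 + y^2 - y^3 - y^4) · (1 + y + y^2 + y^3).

(1 + y^2 + y^6) has coefficients 1,0,1,0,0,0,1 for degrees 0…6.
(3 + y^2 - y^3 - y^4) has coefficients 3,0,1,-1,-1,0,0,0,0,0 for degrees 0…9.
Finally multiplying by (1 + y + y^2 + y^3), the product of all factors after the first has coefficients 3,3,4,3,-1,-1,-2,-1,0,0 for degrees 0…9.
[y^9] = 1·0 + 1·(-1) + 1·3 = 2.

2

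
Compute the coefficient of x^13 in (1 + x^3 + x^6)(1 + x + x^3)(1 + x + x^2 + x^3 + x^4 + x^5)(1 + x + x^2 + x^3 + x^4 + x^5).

22

(1 + x^3 + x^6) has coefficients 1,0,0,1,0,0,1 for degrees 0…6.
(1 + x + x^3) has coefficients 1,1,0,1,0,0,0,0,0,0,0,0,0,0 for degrees 0…13.
Multiplying by (1 + x + x^2 + x^3 + x^4 + x^5) gives running coefficients 1,2,2,3,3,3,2,1,1,0,0,0,0,0 for degrees 0…13.
Finally multiplying by (1 + x + x^2 + x^3 + x^4 + x^5), the product of all factors after the first has coefficients 1,3,5,8,11,14,15,14,13,10,7,4,2,1 for degrees 0…13.
[x^13] = 1·1 + 1·7 + 1·14 = 22.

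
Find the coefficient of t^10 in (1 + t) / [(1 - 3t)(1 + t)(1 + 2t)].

35839

The denominator gives the recurrence a_n = 7a_(n−2) + 6a_(n−3) for n ≥ 3; the numerator fixes a_0 = 1, a_1 = 1, a_2 = 7.
Iterating: 1, 1, 7, 13, 55, 133, 463, 1261, 4039, 11605, 35839, so a_10 = 35839.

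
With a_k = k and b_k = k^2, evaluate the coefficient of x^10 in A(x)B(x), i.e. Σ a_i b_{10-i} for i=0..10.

The convolution is the t^10 coefficient of A(t)B(t).
Σ = 0·100 + 1·81 + 2·64 + 3·49 + 4·36 + 5·25 + 6·16 + 7·9 + 8·4 + 9·1 + 10·0 = 825.

825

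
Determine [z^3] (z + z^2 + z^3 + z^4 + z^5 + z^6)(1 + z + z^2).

3

(z + z^2 + z^3 + z^4 + z^5 + z^6) has coefficients 0,1,1,1 for degrees 0…3.
(1 + z + z^2) has coefficients 1,1,1,0 for degrees 0…3.
[z^3] = 1·1 + 1·1 + 1·1 = 3.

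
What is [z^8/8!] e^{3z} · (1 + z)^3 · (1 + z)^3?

5668137

The EGF product rule gives c_8 = Σ_{k_1+k_2+k_3=8} C(8; k_1,k_2,k_3) · ∏ g_i(k_i), where e^{3z} gives (3)^k; (1+z)^3 gives the falling factorial (3)_k; (1+z)^3 gives the falling factorial (3)_k.
g_1(k) for k = 0…8: 1, 3, 9, 27, 81, 243, 729, 2187, 6561.
g_2(k) for k = 0…8: 1, 3, 6, 6, 0, 0, 0, 0, 0.
g_3(k) for k = 0…8: 1, 3, 6, 6, 0, 0, 0, 0, 0.
First combine the last two factors: h(k) = Σ_j C(k,j)·g_2(j)·g_3(k−j) for k = 0…8: 1, 6, 30, 120, 360, 720, 720, 0, 0.
c_8 = Σ_k C(8,k)·g_1(k)·h(8−k) = 28·9·720 + 56·27·720 + 70·81·360 + 56·243·120 + 28·729·30 + 8·2187·6 + 1·6561·1 = 181440 + 1088640 + 2041200 + 1632960 + 612360 + 104976 + 6561 = 5668137.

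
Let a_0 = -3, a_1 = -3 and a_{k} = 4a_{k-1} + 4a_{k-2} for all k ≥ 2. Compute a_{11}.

-32246784

The ordinary generating function has denominator 1 - 4y - 4y^2.
Iterating the recurrence: a_0,…,a_{11} = -3, -3, -24, -108, -528, -2544, -12288, -59328, -286464, -1383168, -6678528, -32246784.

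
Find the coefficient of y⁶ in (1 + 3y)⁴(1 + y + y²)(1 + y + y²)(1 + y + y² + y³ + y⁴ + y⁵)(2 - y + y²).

(1 + 3y)⁴ has coefficients 1,12,54,108,81 for degrees 0…4.
(1 + y + y²) has coefficients 1,1,1,0,0,0,0 for degrees 0…6.
Multiplying by (1 + y + y²) gives running coefficients 1,2,3,2,1,0,0 for degrees 0…6.
Multiplying by (1 + y + y² + y³ + y⁴ + y⁵) gives running coefficients 1,3,6,8,9,9,8 for degrees 0…6.
Finally multiplying by (2 - y + y²), the product of all factors after the first has coefficients 2,5,10,13,16,17,16 for degrees 0…6.
[y⁶] = 1·16 + 12·17 + 54·16 + 108·13 + 81·10 = 3298.

3298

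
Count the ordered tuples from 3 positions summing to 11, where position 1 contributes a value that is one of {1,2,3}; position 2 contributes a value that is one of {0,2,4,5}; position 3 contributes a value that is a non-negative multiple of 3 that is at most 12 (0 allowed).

The generating function for the choices is (q + q² + q³)·(1 + q² + q⁴ + q⁵)·(1 + q³ + q⁶ + q⁹ + q¹²); the count is [q¹¹].
(q + q² + q³) has coefficients 0,1,1,1 for degrees 0…3.
(1 + q² + q⁴ + q⁵) has coefficients 1,0,1,0,1,1,0,0,0,0,0,0 for degrees 0…11.
Finally multiplying by (1 + q³ + q⁶ + q⁹ + q¹²), the product of all factors after the first has coefficients 1,0,1,1,1,2,1,1,2,1,1,2 for degrees 0…11.
[q¹¹] = 1·1 + 1·1 + 1·2 = 4.

4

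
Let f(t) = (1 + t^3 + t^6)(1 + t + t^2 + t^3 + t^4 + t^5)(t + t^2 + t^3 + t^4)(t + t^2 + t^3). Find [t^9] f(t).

23

(1 + t^3 + t^6) has coefficients 1,0,0,1,0,0,1 for degrees 0…6.
(1 + t + t^2 + t^3 + t^4 + t^5) has coefficients 1,1,1,1,1,1,0,0,0,0 for degrees 0…9.
Multiplying by (t + t^2 + t^3 + t^4) gives running coefficients 0,1,2,3,4,4,4,3,2,1 for degrees 0…9.
Finally multiplying by (t + t^2 + t^3), the product of all factors after the first has coefficients 0,0,1,3,6,9,11,12,11,9 for degrees 0…9.
[t^9] = 1·9 + 1·11 + 1·3 = 23.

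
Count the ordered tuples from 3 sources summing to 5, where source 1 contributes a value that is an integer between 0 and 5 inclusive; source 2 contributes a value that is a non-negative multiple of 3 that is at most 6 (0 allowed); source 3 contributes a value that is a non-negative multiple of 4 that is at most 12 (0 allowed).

3

The generating function for the choices is (1 + x + x^2 + x^3 + x^4 + x^5)·(1 + x^3 + x^6)·(1 + x^4 + x^8 + x^12); the count is [x^5].
(1 + x + x^2 + x^3 + x^4 + x^5) has coefficients 1,1,1,1,1,1 for degrees 0…5.
(1 + x^3 + x^6) has coefficients 1,0,0,1,0,0 for degrees 0…5.
Finally multiplying by (1 + x^4 + x^8 + x^12), the product of all factors after the first has coefficients 1,0,0,1,1,0 for degrees 0…5.
[x^5] = 1·0 + 1·1 + 1·1 + 1·0 + 1·0 + 1·1 = 3.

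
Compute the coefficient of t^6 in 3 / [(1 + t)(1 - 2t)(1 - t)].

Partial fractions give a closed form: a_n = (1/2)·(-1)^n + (4)·2^n + (-3/2)·1^n.
At n = 6: a_6 = 255.

255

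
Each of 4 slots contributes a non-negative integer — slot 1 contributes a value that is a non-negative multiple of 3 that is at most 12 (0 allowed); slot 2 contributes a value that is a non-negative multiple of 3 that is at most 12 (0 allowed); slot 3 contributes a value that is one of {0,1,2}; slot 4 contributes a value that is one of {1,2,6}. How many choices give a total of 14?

The generating function for the choices is (1 + y^3 + y^6 + y^9 + y^12)·(1 + y^3 + y^6 + y^9 + y^12)·(1 + y + y^2)·(y + y^2 + y^6); the count is [y^14].
(1 + y^3 + y^6 + y^9 + y^12) has coefficients 1,0,0,1,0,0,1,0,0,1,0,0,1 for degrees 0…12.
(1 + y^3 + y^6 + y^9 + y^12) has coefficients 1,0,0,1,0,0,1,0,0,1,0,0,1,0,0 for degrees 0…14.
Multiplying by (1 + y + y^2) gives running coefficients 1,1,1,1,1,1,1,1,1,1,1,1,1,1,1 for degrees 0…14.
Finally multiplying by (y + y^2 + y^6), the product of all factors after the first has coefficients 0,1,2,2,2,2,3,3,3,3,3,3,3,3,3 for degrees 0…14.
[y^14] = 1·3 + 1·3 + 1·3 + 1·2 + 1·2 = 13.

13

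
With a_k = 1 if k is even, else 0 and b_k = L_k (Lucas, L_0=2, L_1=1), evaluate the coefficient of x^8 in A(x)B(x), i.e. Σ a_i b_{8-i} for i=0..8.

Write out a_i and b_{8-i} for i = 0,…,8 and sum the products.
Σ = 1·47 + 0·29 + 1·18 + 0·11 + 1·7 + 0·4 + 1·3 + 0·1 + 1·2 = 77.

77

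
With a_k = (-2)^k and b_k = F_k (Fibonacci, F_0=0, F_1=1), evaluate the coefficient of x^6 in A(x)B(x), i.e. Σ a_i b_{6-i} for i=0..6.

This is [x^6] in the product of the two ordinary generating functions.
Σ = 1·8 − 2·5 + 4·3 − 8·2 + 16·1 − 32·1 + 64·0 = -22.

-22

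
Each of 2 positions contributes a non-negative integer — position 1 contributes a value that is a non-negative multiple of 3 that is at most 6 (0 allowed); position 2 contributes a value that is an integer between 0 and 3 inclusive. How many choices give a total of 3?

The generating function for the choices is (1 + t^3 + t^6)·(1 + t + t^2 + t^3); the count is [t^3].
(1 + t^3 + t^6) has coefficients 1,0,0,1 for degrees 0…3.
(1 + t + t^2 + t^3) has coefficients 1,1,1,1 for degrees 0…3.
[t^3] = 1·1 + 1·1 = 2.

2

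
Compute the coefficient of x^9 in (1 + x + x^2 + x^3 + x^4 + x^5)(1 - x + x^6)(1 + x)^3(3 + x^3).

21

(1 + x + x^2 + x^3 + x^4 + x^5) has coefficients 1,1,1,1,1,1 for degrees 0…5.
(1 - x + x^6) has coefficients 1,-1,0,0,0,0,1,0,0,0 for degrees 0…9.
Multiplying by (1 + x)^3 gives running coefficients 1,2,0,-2,-1,0,1,3,3,1 for degrees 0…9.
Finally multiplying by (3 + x^3), the product of all factors after the first has coefficients 3,6,0,-5,-1,0,1,8,9,4 for degrees 0…9.
[x^9] = 1·4 + 1·9 + 1·8 + 1·1 + 1·0 + 1·(-1) = 21.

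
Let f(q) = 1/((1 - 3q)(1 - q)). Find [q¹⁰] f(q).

88573

The denominator gives the recurrence a_n = 4a_(n−1) − 3a_(n−2) for n ≥ 2; the numerator fixes a_0 = 1, a_1 = 4.
Iterating: 1, 4, 13, 40, 121, 364, 1093, 3280, 9841, 29524, 88573, so a_10 = 88573.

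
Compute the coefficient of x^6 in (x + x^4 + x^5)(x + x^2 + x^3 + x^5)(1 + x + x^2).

5

(x + x^4 + x^5) has coefficients 0,1,0,0,1,1 for degrees 0…5.
(x + x^2 + x^3 + x^5) has coefficients 0,1,1,1,0,1,0 for degrees 0…6.
Finally multiplying by (1 + x + x^2), the product of all factors after the first has coefficients 0,1,2,3,2,2,1 for degrees 0…6.
[x^6] = 1·2 + 1·2 + 1·1 = 5.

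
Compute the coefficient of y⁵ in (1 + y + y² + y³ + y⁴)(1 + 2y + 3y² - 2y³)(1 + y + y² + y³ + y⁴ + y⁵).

21

(1 + y + y² + y³ + y⁴) has coefficients 1,1,1,1,1 for degrees 0…4.
(1 + 2y + 3y² - 2y³) has coefficients 1,2,3,-2,0,0 for degrees 0…5.
Finally multiplying by (1 + y + y² + y³ + y⁴ + y⁵), the product of all factors after the first has coefficients 1,3,6,4,4,4 for degrees 0…5.
[y⁵] = 1·4 + 1·4 + 1·4 + 1·6 + 1·3 = 21.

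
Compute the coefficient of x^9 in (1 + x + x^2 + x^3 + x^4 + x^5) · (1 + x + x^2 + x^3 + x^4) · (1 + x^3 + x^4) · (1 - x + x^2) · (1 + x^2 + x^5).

(1 + x + x^2 + x^3 + x^4 + x^5) has coefficients 1,1,1,1,1,1 for degrees 0…5.
(1 + x + x^2 + x^3 + x^4) has coefficients 1,1,1,1,1,0,0,0,0,0 for degrees 0…9.
Multiplying by (1 + x^3 + x^4) gives running coefficients 1,1,1,2,3,2,2,2,1,0 for degrees 0…9.
Multiplying by (1 - x + x^2) gives running coefficients 1,0,1,2,2,1,3,2,1,1 for degrees 0…9.
Finally multiplying by (1 + x^2 + x^5), the product of all factors after the first has coefficients 1,0,2,2,3,4,5,4,6,5 for degrees 0…9.
[x^9] = 1·5 + 1·6 + 1·4 + 1·5 + 1·4 + 1·3 = 27.

27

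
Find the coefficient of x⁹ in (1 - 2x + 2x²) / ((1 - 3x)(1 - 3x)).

The denominator gives the recurrence a_n = 6a_(n−1) − 9a_(n−2) for n ≥ 3; the numerator fixes a_0 = 1, a_1 = 4, a_2 = 17.
Iterating: 1, 4, 17, 66, 243, 864, 2997, 10206, 34263, 113724, so a_9 = 113724.

113724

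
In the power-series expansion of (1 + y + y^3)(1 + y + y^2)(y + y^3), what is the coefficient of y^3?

(1 + y + y^3) has coefficients 1,1,0,1 for degrees 0…3.
(1 + y + y^2) has coefficients 1,1,1,0 for degrees 0…3.
Finally multiplying by (y + y^3), the product of all factors after the first has coefficients 0,1,1,2 for degrees 0…3.
[y^3] = 1·2 + 1·1 + 1·0 = 3.

3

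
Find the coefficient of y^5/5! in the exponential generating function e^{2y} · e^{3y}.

3125

The EGF product rule gives c_5 = Σ_{k_1+k_2=5} C(5; k_1,k_2) · ∏ g_i(k_i), where e^{2y} gives (2)^k; e^{3y} gives (3)^k.
g_1(k) for k = 0…5: 1, 2, 4, 8, 16, 32.
g_2(k) for k = 0…5: 1, 3, 9, 27, 81, 243.
c_5 = Σ_k C(5,k)·g_1(k)·g_2(5−k) = 1·1·243 + 5·2·81 + 10·4·27 + 10·8·9 + 5·16·3 + 1·32·1 = 243 + 810 + 1080 + 720 + 240 + 32 = 3125.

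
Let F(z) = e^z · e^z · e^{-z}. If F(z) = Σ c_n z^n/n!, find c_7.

The EGF product rule gives c_7 = Σ_{k_1+k_2+k_3=7} C(7; k_1,k_2,k_3) · ∏ g_i(k_i), where e^z gives (1)^k; e^z gives (1)^k; e^{-z} gives (-1)^k.
g_1(k) for k = 0…7: 1, 1, 1, 1, 1, 1, 1, 1.
g_2(k) for k = 0…7: 1, 1, 1, 1, 1, 1, 1, 1.
g_3(k) for k = 0…7: 1, -1, 1, -1, 1, -1, 1, -1.
First combine the last two factors: h(k) = Σ_j C(k,j)·g_2(j)·g_3(k−j) for k = 0…7: 1, 0, 0, 0, 0, 0, 0, 0.
c_7 = Σ_k C(7,k)·g_1(k)·h(7−k) = 1·1·1 = 1.

1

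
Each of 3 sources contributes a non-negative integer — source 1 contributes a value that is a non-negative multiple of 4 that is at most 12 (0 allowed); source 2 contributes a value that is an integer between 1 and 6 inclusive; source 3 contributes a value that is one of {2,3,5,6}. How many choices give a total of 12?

7

The generating function for the choices is (1 + x^4 + x^8 + x^12)·(x + x^2 + x^3 + x^4 + x^5 + x^6)·(x^2 + x^3 + x^5 + x^6); the count is [x^12].
(1 + x^4 + x^8 + x^12) has coefficients 1,0,0,0,1,0,0,0,1,0,0,0,1 for degrees 0…12.
(x + x^2 + x^3 + x^4 + x^5 + x^6) has coefficients 0,1,1,1,1,1,1,0,0,0,0,0,0 for degrees 0…12.
Finally multiplying by (x^2 + x^3 + x^5 + x^6), the product of all factors after the first has coefficients 0,0,0,1,2,2,3,4,4,3,2,2,1 for degrees 0…12.
[x^12] = 1·1 + 1·4 + 1·2 + 1·0 = 7.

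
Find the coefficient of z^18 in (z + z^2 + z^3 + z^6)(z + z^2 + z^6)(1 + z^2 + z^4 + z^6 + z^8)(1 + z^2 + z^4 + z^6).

12

(z + z^2 + z^3 + z^6) has coefficients 0,1,1,1,0,0,1 for degrees 0…6.
(z + z^2 + z^6) has coefficients 0,1,1,0,0,0,1,0,0,0,0,0,0,0,0,0,0,0,0 for degrees 0…18.
Multiplying by (1 + z^2 + z^4 + z^6 + z^8) gives running coefficients 0,1,1,1,1,1,2,1,2,1,2,0,1,0,1,0,0,0,0 for degrees 0…18.
Finally multiplying by (1 + z^2 + z^4 + z^6), the product of all factors after the first has coefficients 0,1,1,2,2,3,4,4,6,4,7,3,7,2,6,1,4,0,2 for degrees 0…18.
[z^18] = 1·0 + 1·4 + 1·1 + 1·7 = 12.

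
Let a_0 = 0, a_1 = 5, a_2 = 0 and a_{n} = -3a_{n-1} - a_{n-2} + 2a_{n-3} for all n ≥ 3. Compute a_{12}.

The ordinary generating function has denominator 1 + 3y + y^2 - 2y^3.
Iterating the recurrence: a_0,…,a_{12} = 0, 5, 0, -5, 25, -70, 175, -405, 900, -1945, 4125, -8630, 17875.

17875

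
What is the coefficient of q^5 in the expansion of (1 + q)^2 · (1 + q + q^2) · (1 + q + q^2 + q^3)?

(1 + q)^2 has coefficients 1,2,1 for degrees 0…2.
(1 + q + q^2) has coefficients 1,1,1,0,0,0 for degrees 0…5.
Finally multiplying by (1 + q + q^2 + q^3), the product of all factors after the first has coefficients 1,2,3,3,2,1 for degrees 0…5.
[q^5] = 1·1 + 2·2 + 1·3 = 8.

8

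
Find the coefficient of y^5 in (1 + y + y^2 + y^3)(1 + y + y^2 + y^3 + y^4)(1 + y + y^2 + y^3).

(1 + y + y^2 + y^3) has coefficients 1,1,1,1 for degrees 0…3.
(1 + y + y^2 + y^3 + y^4) has coefficients 1,1,1,1,1,0 for degrees 0…5.
Finally multiplying by (1 + y + y^2 + y^3), the product of all factors after the first has coefficients 1,2,3,4,4,3 for degrees 0…5.
[y^5] = 1·3 + 1·4 + 1·4 + 1·3 = 14.

14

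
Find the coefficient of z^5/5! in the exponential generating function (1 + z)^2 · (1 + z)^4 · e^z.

The EGF product rule gives c_5 = Σ_{k_1+k_2+k_3=5} C(5; k_1,k_2,k_3) · ∏ g_i(k_i), where (1+z)^2 gives the falling factorial (2)_k; (1+z)^4 gives the falling factorial (4)_k; e^z gives (1)^k.
g_1(k) for k = 0…5: 1, 2, 2, 0, 0, 0.
g_2(k) for k = 0…5: 1, 4, 12, 24, 24, 0.
g_3(k) for k = 0…5: 1, 1, 1, 1, 1, 1.
First combine the last two factors: h(k) = Σ_j C(k,j)·g_2(j)·g_3(k−j) for k = 0…5: 1, 5, 21, 73, 209, 501.
c_5 = Σ_k C(5,k)·g_1(k)·h(5−k) = 1·1·501 + 5·2·209 + 10·2·73 = 501 + 2090 + 1460 = 4051.

4051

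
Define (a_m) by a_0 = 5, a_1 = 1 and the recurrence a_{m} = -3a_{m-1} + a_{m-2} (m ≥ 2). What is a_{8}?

The ordinary generating function has denominator 1 + 3y - y^2.
Iterating the recurrence: a_0,…,a_{8} = 5, 1, 2, -5, 17, -56, 185, -611, 2018.

2018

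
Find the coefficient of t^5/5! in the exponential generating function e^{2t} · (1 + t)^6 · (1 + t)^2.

The EGF product rule gives c_5 = Σ_{k_1+k_2+k_3=5} C(5; k_1,k_2,k_3) · ∏ g_i(k_i), where e^{2t} gives (2)^k; (1+t)^6 gives the falling factorial (6)_k; (1+t)^2 gives the falling factorial (2)_k.
g_1(k) for k = 0…5: 1, 2, 4, 8, 16, 32.
g_2(k) for k = 0…5: 1, 6, 30, 120, 360, 720.
g_3(k) for k = 0…5: 1, 2, 2, 0, 0, 0.
First combine the last two factors: h(k) = Σ_j C(k,j)·g_2(j)·g_3(k−j) for k = 0…5: 1, 8, 56, 336, 1680, 6720.
c_5 = Σ_k C(5,k)·g_1(k)·h(5−k) = 1·1·6720 + 5·2·1680 + 10·4·336 + 10·8·56 + 5·16·8 + 1·32·1 = 6720 + 16800 + 13440 + 4480 + 640 + 32 = 42112.

42112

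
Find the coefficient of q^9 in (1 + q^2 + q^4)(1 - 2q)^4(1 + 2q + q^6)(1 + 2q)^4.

192

(1 + q^2 + q^4) has coefficients 1,0,1,0,1 for degrees 0…4.
(1 - 2q)^4 has coefficients 1,-8,24,-32,16,0,0,0,0,0 for degrees 0…9.
Multiplying by (1 + 2q + q^6) gives running coefficients 1,-6,8,16,-48,32,1,-8,24,-32 for degrees 0…9.
Finally multiplying by (1 + 2q)^4, the product of all factors after the first has coefficients 1,2,-16,-32,96,192,-255,-512,240,512 for degrees 0…9.
[q^9] = 1·512 + 1·(-512) + 1·192 = 192.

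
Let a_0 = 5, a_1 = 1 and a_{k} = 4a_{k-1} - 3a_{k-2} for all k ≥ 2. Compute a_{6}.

-1451

The ordinary generating function has denominator 1 - 4q + 3q^2.
Iterating the recurrence: a_0,…,a_{6} = 5, 1, -11, -47, -155, -479, -1451.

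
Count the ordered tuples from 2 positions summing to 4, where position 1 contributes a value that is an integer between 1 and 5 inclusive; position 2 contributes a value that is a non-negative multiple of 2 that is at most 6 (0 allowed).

The generating function for the choices is (q + q² + q³ + q⁴ + q⁵)·(1 + q² + q⁴ + q⁶); the count is [q⁴].
(q + q² + q³ + q⁴ + q⁵) has coefficients 0,1,1,1,1 for degrees 0…4.
(1 + q² + q⁴ + q⁶) has coefficients 1,0,1,0,1 for degrees 0…4.
[q⁴] = 1·0 + 1·1 + 1·0 + 1·1 = 2.

2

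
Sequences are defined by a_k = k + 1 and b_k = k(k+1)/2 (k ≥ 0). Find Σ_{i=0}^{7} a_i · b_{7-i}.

210

Write out a_i and b_{7-i} for i = 0,…,7 and sum the products.
Σ = 1·28 + 2·21 + 3·15 + 4·10 + 5·6 + 6·3 + 7·1 + 8·0 = 210.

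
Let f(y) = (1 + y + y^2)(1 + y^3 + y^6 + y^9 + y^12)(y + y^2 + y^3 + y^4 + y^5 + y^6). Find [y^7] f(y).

(1 + y + y^2) has coefficients 1,1,1 for degrees 0…2.
(1 + y^3 + y^6 + y^9 + y^12) has coefficients 1,0,0,1,0,0,1,0 for degrees 0…7.
Finally multiplying by (y + y^2 + y^3 + y^4 + y^5 + y^6), the product of all factors after the first has coefficients 0,1,1,1,2,2,2,2 for degrees 0…7.
[y^7] = 1·2 + 1·2 + 1·2 = 6.

6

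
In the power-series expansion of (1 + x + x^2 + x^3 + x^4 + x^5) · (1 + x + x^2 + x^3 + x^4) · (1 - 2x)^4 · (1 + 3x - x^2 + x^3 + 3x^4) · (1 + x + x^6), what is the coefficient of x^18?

55

(1 + x + x^2 + x^3 + x^4 + x^5) has coefficients 1,1,1,1,1,1 for degrees 0…5.
(1 + x + x^2 + x^3 + x^4) has coefficients 1,1,1,1,1,0,0,0,0,0,0,0,0,0,0,0,0,0,0 for degrees 0…18.
Multiplying by (1 - 2x)^4 gives running coefficients 1,-7,17,-15,1,0,8,-16,16,0,0,0,0,0,0,0,0,0,0 for degrees 0…18.
Multiplying by (1 + 3x - x^2 + x^3 + 3x^4) gives running coefficients 1,-4,-5,44,-65,14,43,-36,-37,72,-8,-32,48,0,0,0,0,0,0 for degrees 0…18.
Finally multiplying by (1 + x + x^6), the product of all factors after the first has coefficients 1,-3,-9,39,-21,-51,58,3,-78,79,-1,-26,59,12,-37,72,-8,-32,48 for degrees 0…18.
[x^18] = 1·48 + 1·(-32) + 1·(-8) + 1·72 + 1·(-37) + 1·12 = 55.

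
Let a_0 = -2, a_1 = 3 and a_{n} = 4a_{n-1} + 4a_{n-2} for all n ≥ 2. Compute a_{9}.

338688

The ordinary generating function has denominator 1 - 4z - 4z^2.
Iterating the recurrence: a_0,…,a_{9} = -2, 3, 4, 28, 128, 624, 3008, 14528, 70144, 338688.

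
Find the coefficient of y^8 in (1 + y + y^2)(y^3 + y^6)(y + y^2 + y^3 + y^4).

4

(1 + y + y^2) has coefficients 1,1,1 for degrees 0…2.
(y^3 + y^6) has coefficients 0,0,0,1,0,0,1,0,0 for degrees 0…8.
Finally multiplying by (y + y^2 + y^3 + y^4), the product of all factors after the first has coefficients 0,0,0,0,1,1,1,2,1 for degrees 0…8.
[y^8] = 1·1 + 1·2 + 1·1 = 4.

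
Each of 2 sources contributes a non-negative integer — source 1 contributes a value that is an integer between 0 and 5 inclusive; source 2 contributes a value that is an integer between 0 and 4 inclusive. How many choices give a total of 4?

5

The generating function for the choices is (1 + y + y^2 + y^3 + y^4 + y^5)·(1 + y + y^2 + y^3 + y^4); the count is [y^4].
(1 + y + y^2 + y^3 + y^4 + y^5) has coefficients 1,1,1,1,1 for degrees 0…4.
(1 + y + y^2 + y^3 + y^4) has coefficients 1,1,1,1,1 for degrees 0…4.
[y^4] = 1·1 + 1·1 + 1·1 + 1·1 + 1·1 = 5.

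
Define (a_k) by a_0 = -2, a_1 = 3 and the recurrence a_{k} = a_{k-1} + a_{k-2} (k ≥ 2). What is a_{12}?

254

The ordinary generating function has denominator 1 - y - y^2.
Iterating the recurrence: a_0,…,a_{12} = -2, 3, 1, 4, 5, 9, 14, 23, 37, 60, 97, 157, 254.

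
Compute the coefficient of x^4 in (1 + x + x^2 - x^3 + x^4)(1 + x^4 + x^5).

2

(1 + x + x^2 - x^3 + x^4) has coefficients 1,1,1,-1,1 for degrees 0…4.
(1 + x^4 + x^5) has coefficients 1,0,0,0,1 for degrees 0…4.
[x^4] = 1·1 + 1·0 + 1·0 − 1·0 + 1·1 = 2.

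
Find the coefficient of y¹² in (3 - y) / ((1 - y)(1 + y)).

Partial fractions give a closed form: a_n = (1)·1^n + (2)·(-1)^n.
At n = 12: a_12 = 3.

3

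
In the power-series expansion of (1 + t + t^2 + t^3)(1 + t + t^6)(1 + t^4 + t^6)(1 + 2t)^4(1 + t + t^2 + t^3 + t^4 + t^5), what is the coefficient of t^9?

(1 + t + t^2 + t^3) has coefficients 1,1,1,1 for degrees 0…3.
(1 + t + t^6) has coefficients 1,1,0,0,0,0,1,0,0,0 for degrees 0…9.
Multiplying by (1 + t^4 + t^6) gives running coefficients 1,1,0,0,1,1,2,1,0,0 for degrees 0…9.
Multiplying by (1 + 2t)^4 gives running coefficients 1,9,32,56,49,25,34,73,104,104 for degrees 0…9.
Finally multiplying by (1 + t + t^2 + t^3 + t^4 + t^5), the product of all factors after the first has coefficients 1,10,42,98,147,172,205,269,341,389 for degrees 0…9.
[t^9] = 1·389 + 1·341 + 1·269 + 1·205 = 1204.

1204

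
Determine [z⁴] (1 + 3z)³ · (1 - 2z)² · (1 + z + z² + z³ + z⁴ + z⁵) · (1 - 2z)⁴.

(1 + 3z)³ has coefficients 1,9,27,27 for degrees 0…3.
(1 - 2z)² has coefficients 1,-4,4,0,0 for degrees 0…4.
Multiplying by (1 + z + z² + z³ + z⁴ + z⁵) gives running coefficients 1,-3,1,1,1 for degrees 0…4.
Finally multiplying by (1 - 2z)⁴, the product of all factors after the first has coefficients 1,-11,49,-111,129 for degrees 0…4.
[z⁴] = 1·129 + 9·(-111) + 27·49 + 27·(-11) = 156.

156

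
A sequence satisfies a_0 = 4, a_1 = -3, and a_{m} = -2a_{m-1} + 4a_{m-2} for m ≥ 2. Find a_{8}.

21376

The ordinary generating function has denominator 1 + 2t - 4t^2.
Iterating the recurrence: a_0,…,a_{8} = 4, -3, 22, -56, 200, -624, 2048, -6592, 21376.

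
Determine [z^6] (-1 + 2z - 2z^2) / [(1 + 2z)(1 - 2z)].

-96

The denominator gives the recurrence a_n = 4a_(n−2) for n ≥ 3; the numerator fixes a_0 = -1, a_1 = 2, a_2 = -6.
Iterating: -1, 2, -6, 8, -24, 32, -96, so a_6 = -96.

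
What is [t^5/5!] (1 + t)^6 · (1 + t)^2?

6720

The EGF product rule gives c_5 = Σ_{k_1+k_2=5} C(5; k_1,k_2) · ∏ g_i(k_i), where (1+t)^6 gives the falling factorial (6)_k; (1+t)^2 gives the falling factorial (2)_k.
g_1(k) for k = 0…5: 1, 6, 30, 120, 360, 720.
g_2(k) for k = 0…5: 1, 2, 2, 0, 0, 0.
c_5 = Σ_k C(5,k)·g_1(k)·g_2(5−k) = 10·120·2 + 5·360·2 + 1·720·1 = 2400 + 3600 + 720 = 6720.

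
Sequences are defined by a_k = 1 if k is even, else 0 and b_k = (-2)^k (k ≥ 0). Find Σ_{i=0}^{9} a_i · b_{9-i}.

-682

This is [x^9] in the product of the two ordinary generating functions.
Σ = 1·(-512) + 0·256 + 1·(-128) + 0·64 + 1·(-32) + 0·16 + 1·(-8) + 0·4 + 1·(-2) + 0·1 = -682.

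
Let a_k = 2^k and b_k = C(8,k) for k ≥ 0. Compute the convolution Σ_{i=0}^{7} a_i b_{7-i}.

Write out a_i and b_{7-i} for i = 0,…,7 and sum the products.
Σ = 1·8 + 2·28 + 4·56 + 8·70 + 16·56 + 32·28 + 64·8 + 128·1 = 3280.

3280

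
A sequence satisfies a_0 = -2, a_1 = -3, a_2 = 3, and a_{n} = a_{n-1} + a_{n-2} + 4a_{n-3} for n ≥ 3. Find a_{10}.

The ordinary generating function has denominator 1 - y - y^2 - 4y^3.
Iterating the recurrence: a_0,…,a_{10} = -2, -3, 3, -8, -17, -13, -62, -143, -257, -648, -1477.

-1477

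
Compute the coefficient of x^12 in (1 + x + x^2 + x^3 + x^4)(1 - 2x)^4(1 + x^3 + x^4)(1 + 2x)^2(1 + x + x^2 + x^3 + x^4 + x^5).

19

(1 + x + x^2 + x^3 + x^4) has coefficients 1,1,1,1,1 for degrees 0…4.
(1 - 2x)^4 has coefficients 1,-8,24,-32,16,0,0,0,0,0,0,0,0 for degrees 0…12.
Multiplying by (1 + x^3 + x^4) gives running coefficients 1,-8,24,-31,9,16,-8,-16,16,0,0,0,0 for degrees 0…12.
Multiplying by (1 + 2x)^2 gives running coefficients 1,-4,-4,33,-19,-72,92,16,-80,0,64,0,0 for degrees 0…12.
Finally multiplying by (1 + x + x^2 + x^3 + x^4 + x^5), the product of all factors after the first has coefficients 1,-3,-7,26,7,-65,26,46,-30,-63,20,92,0 for degrees 0…12.
[x^12] = 1·0 + 1·92 + 1·20 + 1·(-63) + 1·(-30) = 19.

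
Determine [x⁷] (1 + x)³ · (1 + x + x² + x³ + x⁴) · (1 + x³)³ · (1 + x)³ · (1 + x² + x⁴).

407

(1 + x)³ has coefficients 1,3,3,1 for degrees 0…3.
(1 + x + x² + x³ + x⁴) has coefficients 1,1,1,1,1,0,0,0 for degrees 0…7.
Multiplying by (1 + x³)³ gives running coefficients 1,1,1,4,4,3,6,6 for degrees 0…7.
Multiplying by (1 + x)³ gives running coefficients 1,4,7,11,20,28,31,37 for degrees 0…7.
Finally multiplying by (1 + x² + x⁴), the product of all factors after the first has coefficients 1,4,8,15,28,43,58,76 for degrees 0…7.
[x⁷] = 1·76 + 3·58 + 3·43 + 1·28 = 407.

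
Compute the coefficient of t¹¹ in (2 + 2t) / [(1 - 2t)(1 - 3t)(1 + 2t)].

843752

The denominator gives the recurrence a_n = 3a_(n−1) + 4a_(n−2) − 12a_(n−3) for n ≥ 3; the numerator fixes a_0 = 2, a_1 = 8, a_2 = 32.
Iterating: 2, 8, 32, 104, 344, 1064, 3320, 10088, 30776, 92840, 280568, 843752, so a_11 = 843752.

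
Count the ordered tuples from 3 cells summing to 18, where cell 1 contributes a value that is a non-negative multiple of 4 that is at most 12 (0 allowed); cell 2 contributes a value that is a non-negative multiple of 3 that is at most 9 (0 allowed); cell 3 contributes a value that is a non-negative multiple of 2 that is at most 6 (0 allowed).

3

The generating function for the choices is (1 + q⁴ + q⁸ + q¹²)·(1 + q³ + q⁶ + q⁹)·(1 + q² + q⁴ + q⁶); the count is [q¹⁸].
(1 + q⁴ + q⁸ + q¹²) has coefficients 1,0,0,0,1,0,0,0,1,0,0,0,1 for degrees 0…12.
(1 + q³ + q⁶ + q⁹) has coefficients 1,0,0,1,0,0,1,0,0,1,0,0,0,0,0,0,0,0,0 for degrees 0…18.
Finally multiplying by (1 + q² + q⁴ + q⁶), the product of all factors after the first has coefficients 1,0,1,1,1,1,2,1,1,2,1,1,1,1,0,1,0,0,0 for degrees 0…18.
[q¹⁸] = 1·0 + 1·0 + 1·1 + 1·2 = 3.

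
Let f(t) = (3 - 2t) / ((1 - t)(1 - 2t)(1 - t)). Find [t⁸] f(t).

2035

The denominator gives the recurrence a_n = 4a_(n−1) − 5a_(n−2) + 2a_(n−3) for n ≥ 3; the numerator fixes a_0 = 3, a_1 = 10, a_2 = 25.
Iterating: 3, 10, 25, 56, 119, 246, 501, 1012, 2035, so a_8 = 2035.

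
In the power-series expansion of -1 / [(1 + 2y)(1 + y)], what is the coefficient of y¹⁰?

-2047

Partial fractions give a closed form: a_n = (-2)·(-2)^n + (1)·(-1)^n.
At n = 10: a_10 = -2047.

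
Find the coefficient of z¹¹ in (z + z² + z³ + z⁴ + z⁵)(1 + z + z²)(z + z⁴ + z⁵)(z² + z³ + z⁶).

17

(z + z² + z³ + z⁴ + z⁵) has coefficients 0,1,1,1,1,1 for degrees 0…5.
(1 + z + z²) has coefficients 1,1,1,0,0,0,0,0,0,0,0,0 for degrees 0…11.
Multiplying by (z + z⁴ + z⁵) gives running coefficients 0,1,1,1,1,2,2,1,0,0,0,0 for degrees 0…11.
Finally multiplying by (z² + z³ + z⁶), the product of all factors after the first has coefficients 0,0,0,1,2,2,2,4,5,4,2,2 for degrees 0…11.
[z¹¹] = 1·2 + 1·4 + 1·5 + 1·4 + 1·2 = 17.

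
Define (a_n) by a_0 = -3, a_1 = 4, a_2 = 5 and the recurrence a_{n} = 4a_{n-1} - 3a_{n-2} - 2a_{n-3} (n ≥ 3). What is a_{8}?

1125

The ordinary generating function has denominator 1 - 4y + 3y^2 + 2y^3.
Iterating the recurrence: a_0,…,a_{8} = -3, 4, 5, 14, 33, 80, 193, 466, 1125.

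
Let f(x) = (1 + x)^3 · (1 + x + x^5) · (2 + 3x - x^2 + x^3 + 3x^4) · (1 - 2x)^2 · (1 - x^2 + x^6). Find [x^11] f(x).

-25

(1 + x)^3 has coefficients 1,3,3,1 for degrees 0…3.
(1 + x + x^5) has coefficients 1,1,0,0,0,1,0,0,0,0,0,0 for degrees 0…11.
Multiplying by (2 + 3x - x^2 + x^3 + 3x^4) gives running coefficients 2,5,2,0,4,5,3,-1,1,3,0,0 for degrees 0…11.
Multiplying by (1 - 2x)^2 gives running coefficients 2,-3,-10,12,12,-11,-1,7,17,-5,-8,12 for degrees 0…11.
Finally multiplying by (1 - x^2 + x^6), the product of all factors after the first has coefficients 2,-3,-12,15,22,-23,-11,15,8,0,-13,6 for degrees 0…11.
[x^11] = 1·6 + 3·(-13) + 3·0 + 1·8 = -25.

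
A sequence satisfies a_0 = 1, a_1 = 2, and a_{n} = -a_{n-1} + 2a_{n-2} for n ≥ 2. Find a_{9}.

The ordinary generating function has denominator 1 + x - 2x^2.
Iterating the recurrence: a_0,…,a_{9} = 1, 2, 0, 4, -4, 12, -20, 44, -84, 172.

172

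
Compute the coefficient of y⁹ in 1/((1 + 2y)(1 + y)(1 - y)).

-682

Partial fractions give a closed form: a_n = (4/3)·(-2)^n + (-1/2)·(-1)^n + (1/6)·1^n.
At n = 9: a_9 = -682.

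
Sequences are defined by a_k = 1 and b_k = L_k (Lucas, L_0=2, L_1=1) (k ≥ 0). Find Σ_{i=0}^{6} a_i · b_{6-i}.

The convolution is the t^6 coefficient of A(t)B(t).
Σ = 1·18 + 1·11 + 1·7 + 1·4 + 1·3 + 1·1 + 1·2 = 46.

46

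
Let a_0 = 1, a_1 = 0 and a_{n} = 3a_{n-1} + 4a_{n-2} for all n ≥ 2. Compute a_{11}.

The ordinary generating function has denominator 1 - 3y - 4y^2.
Iterating the recurrence: a_0,…,a_{11} = 1, 0, 4, 12, 52, 204, 820, 3276, 13108, 52428, 209716, 838860.

838860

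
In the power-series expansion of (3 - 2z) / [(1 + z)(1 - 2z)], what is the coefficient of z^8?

The denominator gives the recurrence a_n = a_(n−1) + 2a_(n−2) for n ≥ 2; the numerator fixes a_0 = 3, a_1 = 1.
Iterating: 3, 1, 7, 9, 23, 41, 87, 169, 343, so a_8 = 343.

343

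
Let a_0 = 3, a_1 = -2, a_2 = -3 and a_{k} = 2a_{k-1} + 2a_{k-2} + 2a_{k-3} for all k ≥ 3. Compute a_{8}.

The ordinary generating function has denominator 1 - 2t - 2t^2 - 2t^3.
Iterating the recurrence: a_0,…,a_{8} = 3, -2, -3, -4, -18, -50, -144, -424, -1236.

-1236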